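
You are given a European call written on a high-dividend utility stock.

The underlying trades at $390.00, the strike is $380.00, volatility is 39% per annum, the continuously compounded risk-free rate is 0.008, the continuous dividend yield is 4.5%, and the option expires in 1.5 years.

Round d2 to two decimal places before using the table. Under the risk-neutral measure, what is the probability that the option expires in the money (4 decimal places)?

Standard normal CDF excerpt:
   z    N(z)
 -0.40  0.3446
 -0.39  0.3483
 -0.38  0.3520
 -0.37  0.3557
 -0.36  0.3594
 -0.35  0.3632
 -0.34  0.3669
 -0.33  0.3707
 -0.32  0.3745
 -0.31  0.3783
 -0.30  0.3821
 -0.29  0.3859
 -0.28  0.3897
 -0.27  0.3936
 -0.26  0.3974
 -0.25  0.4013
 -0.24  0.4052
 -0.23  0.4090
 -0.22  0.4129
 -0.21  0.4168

0.3821

σ√T = 0.39·√1.5 = 0.4777
d₁ = [ln(390/380) + (0.008 − 0.045 + ½·0.39²)·1.5] / (σ√T) = (0.0260 + 0.0586) / 0.4777 = 0.1770 ≈ 0.18
d₂ = 0.1770 − 0.4777 = -0.3006 ≈ -0.30
Pr(exercise) under Q = N(d₂) = 0.3821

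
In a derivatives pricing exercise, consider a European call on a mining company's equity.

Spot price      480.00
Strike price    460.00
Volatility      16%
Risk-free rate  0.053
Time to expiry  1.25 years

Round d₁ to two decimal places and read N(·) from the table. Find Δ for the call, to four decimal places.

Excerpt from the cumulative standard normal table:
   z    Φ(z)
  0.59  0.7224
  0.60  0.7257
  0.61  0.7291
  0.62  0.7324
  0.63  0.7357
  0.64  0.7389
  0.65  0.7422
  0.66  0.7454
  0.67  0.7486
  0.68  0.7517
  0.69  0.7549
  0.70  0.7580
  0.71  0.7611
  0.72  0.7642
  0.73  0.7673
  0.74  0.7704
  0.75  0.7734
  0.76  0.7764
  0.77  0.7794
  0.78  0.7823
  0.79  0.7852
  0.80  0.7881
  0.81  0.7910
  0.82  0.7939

0.7580

σ√T = 0.16 × 1.1180 = 0.1789
d₁ = [ln(480/460) + (0.053 + ½·0.16²)·1.25] / (σ√T) = (0.0426 + 0.0822) / 0.1789 = 0.6977 → 0.70
N(d₁) = N(0.70) = 0.7580
Δ_call = N(d₁) = 0.7580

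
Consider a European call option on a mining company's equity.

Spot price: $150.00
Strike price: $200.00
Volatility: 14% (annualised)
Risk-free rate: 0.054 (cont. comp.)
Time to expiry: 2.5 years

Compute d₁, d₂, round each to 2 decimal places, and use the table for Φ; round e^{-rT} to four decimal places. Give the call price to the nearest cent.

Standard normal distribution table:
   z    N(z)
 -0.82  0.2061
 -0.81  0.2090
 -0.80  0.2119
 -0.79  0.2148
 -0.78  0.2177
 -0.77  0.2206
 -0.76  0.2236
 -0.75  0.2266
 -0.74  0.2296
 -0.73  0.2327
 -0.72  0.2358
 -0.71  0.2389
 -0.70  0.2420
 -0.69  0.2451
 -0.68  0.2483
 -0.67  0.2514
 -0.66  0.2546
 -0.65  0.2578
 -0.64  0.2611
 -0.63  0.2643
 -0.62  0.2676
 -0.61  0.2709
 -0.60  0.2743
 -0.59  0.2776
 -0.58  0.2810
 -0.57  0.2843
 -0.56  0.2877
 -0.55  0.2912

$5.12

T = 2.5;  σ√T = 0.2214
ln(S/K) + (r + σ²/2)T = ln(150/200) + (0.054 + 0.14²/2)·2.5 = -0.2877 + 0.1595 = -0.1282
d₁ = -0.1282 / 0.2214 = -0.5791 ⇒ -0.58
d₂ = d₁ − σ√T = -0.5791 − 0.2214 = -0.8004 ⇒ -0.80
e^(−rT) = e^(−0.054·2.5) = 0.8737
C = 150·N(-0.58) − 200·0.8737·N(-0.80) = 150·0.2810 − 200·0.8737·0.2119 = 42.1500 − 37.0274 = 5.1226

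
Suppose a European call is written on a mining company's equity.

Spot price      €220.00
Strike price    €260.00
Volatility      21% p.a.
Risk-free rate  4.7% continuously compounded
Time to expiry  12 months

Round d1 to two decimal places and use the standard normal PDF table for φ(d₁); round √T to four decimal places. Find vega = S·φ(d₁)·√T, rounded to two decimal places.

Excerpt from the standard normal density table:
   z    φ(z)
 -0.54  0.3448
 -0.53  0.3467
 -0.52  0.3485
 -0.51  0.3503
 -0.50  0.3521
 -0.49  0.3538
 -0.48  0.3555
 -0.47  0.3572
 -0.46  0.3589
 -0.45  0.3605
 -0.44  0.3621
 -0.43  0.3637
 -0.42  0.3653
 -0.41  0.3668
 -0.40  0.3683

σ√T = 0.21 × 1.0000 = 0.2100
ln(S/K) + (r + σ²/2)T = ln(220/260) + (0.047 + 0.21²/2)·1 = -0.1671 + 0.0691 = -0.0980
d₁ = -0.0980 / 0.2100 = -0.4667 ⇒ -0.47
√T = √1 = 1.0000
φ(d₁) = φ(-0.47) = 0.3572
vega = S·φ(d₁)·√T = 220·0.3572·1.0000 = 78.5840
(Call and put vega coincide under Black-Scholes.)

78.58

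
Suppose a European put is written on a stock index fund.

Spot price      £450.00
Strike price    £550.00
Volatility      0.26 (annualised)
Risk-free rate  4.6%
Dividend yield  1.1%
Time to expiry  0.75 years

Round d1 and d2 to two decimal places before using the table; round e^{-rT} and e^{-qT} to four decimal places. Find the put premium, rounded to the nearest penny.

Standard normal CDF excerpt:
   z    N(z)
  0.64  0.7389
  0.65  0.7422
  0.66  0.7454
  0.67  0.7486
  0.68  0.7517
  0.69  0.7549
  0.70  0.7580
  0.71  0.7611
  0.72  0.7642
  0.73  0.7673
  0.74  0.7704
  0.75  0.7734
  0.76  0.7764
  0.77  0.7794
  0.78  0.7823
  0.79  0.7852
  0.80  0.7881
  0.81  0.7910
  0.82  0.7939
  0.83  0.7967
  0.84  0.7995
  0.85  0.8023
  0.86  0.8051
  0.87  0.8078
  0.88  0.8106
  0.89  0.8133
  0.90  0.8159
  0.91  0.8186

σ√T = 0.26 × 0.8660 = 0.2252
d₁ = [ln(450/550) + (0.046 − 0.011 + 0.26²/2)·0.75] / 0.2252 = [-0.2007 + 0.0516] / 0.2252 = -0.6620 which rounds to -0.66
d₂ = d₁ − σ√T = -0.6620 − 0.2252 = -0.8872 which rounds to -0.89
e^(−qT) = e^(−0.011·0.75) = 0.9918;  e^(−rT) = e^(−0.046·0.75) = 0.9661
P = 550·0.9661·N(0.89) − 450·0.9918·N(0.66) = 550·0.9661·0.8133 − 450·0.9918·0.7454 = 432.1510 − 332.6795 = 99.4715

£99.47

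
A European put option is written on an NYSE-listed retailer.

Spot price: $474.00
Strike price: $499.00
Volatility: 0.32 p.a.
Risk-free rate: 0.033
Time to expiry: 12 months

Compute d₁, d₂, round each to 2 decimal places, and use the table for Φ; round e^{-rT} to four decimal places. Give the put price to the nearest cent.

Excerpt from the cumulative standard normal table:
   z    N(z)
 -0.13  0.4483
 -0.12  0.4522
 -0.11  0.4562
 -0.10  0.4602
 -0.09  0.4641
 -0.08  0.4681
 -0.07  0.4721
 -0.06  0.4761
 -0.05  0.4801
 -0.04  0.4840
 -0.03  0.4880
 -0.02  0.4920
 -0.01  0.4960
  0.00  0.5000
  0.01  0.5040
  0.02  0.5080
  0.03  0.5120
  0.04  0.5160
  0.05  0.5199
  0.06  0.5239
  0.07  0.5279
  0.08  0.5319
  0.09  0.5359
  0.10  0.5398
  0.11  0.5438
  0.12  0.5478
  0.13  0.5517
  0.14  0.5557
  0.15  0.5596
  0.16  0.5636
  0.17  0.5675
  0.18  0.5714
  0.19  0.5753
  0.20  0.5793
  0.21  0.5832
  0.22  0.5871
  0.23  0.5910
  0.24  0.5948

$65.31

T = 1;  σ√T = 0.3200
ln(S/K) + (r + σ²/2)T = ln(474/499) + (0.033 + 0.32²/2)·1 = -0.0514 + 0.0842 = 0.0328
d₁ = 0.0328 / 0.3200 = 0.1025 ⇒ 0.10
d₂ = d₁ − σ√T = 0.1025 − 0.3200 = -0.2175 ⇒ -0.22
exp(−rT) = exp(−0.033·1) = 0.9675
P = 499·0.9675·N(0.22) − 474·N(-0.10) = 499·0.9675·0.5871 − 474·0.4602 = 283.4416 − 218.1348 = 65.3068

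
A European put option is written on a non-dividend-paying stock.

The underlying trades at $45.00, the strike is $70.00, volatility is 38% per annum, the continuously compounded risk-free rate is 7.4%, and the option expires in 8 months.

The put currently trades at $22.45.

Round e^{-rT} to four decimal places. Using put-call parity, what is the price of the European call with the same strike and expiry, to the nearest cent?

e^(−rT) = e^(−0.074·0.6667) = 0.9519
Put-call parity: C − P = S − K·e^(−rT) = 45 − 70·0.9519 = 45 − 66.6330 = -21.6330
C = P + (C − P) = 22.45 + (-21.6330) = 0.8170

$0.82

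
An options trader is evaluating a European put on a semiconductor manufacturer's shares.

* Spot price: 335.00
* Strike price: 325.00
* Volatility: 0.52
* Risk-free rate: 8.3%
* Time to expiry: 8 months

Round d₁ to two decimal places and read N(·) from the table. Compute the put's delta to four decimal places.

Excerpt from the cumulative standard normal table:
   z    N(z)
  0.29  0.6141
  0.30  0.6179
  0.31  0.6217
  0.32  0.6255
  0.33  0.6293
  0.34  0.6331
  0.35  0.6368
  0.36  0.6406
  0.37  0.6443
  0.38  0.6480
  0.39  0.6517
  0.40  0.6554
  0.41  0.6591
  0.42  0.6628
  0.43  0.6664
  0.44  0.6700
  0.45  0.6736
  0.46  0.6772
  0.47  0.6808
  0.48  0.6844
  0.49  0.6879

-0.3409

T = 0.6667;  σ√T = 0.4246
ln(S/K) + (r + σ²/2)T = ln(335/325) + (0.083 + 0.52²/2)·0.6667 = 0.0303 + 0.1455 = 0.1758
d₁ = 0.1758 / 0.4246 = 0.4140 ≈ 0.41
N(d₁) = N(0.41) = 0.6591
Δ_put = N(d₁) − 1 = 0.6591 − 1 = -0.3409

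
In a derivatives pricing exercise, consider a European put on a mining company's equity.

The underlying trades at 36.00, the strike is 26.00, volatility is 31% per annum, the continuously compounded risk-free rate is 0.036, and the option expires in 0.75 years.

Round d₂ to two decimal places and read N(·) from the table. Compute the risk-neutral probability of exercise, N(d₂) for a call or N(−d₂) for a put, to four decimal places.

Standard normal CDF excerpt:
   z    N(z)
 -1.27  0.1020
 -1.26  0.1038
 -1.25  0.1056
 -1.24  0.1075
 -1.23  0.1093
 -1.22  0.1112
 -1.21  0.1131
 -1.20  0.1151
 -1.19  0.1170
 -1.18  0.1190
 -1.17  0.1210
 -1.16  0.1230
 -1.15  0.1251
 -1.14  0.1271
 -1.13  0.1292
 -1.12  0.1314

0.1190

T = 0.75;  σ√T = 0.2685
d₁ = [ln(36/26) + (0.036 + 0.31²/2)·0.75] / 0.2685 = [0.3254 + 0.0630] / 0.2685 = 1.4470 ≈ 1.45
d₂ = d₁ − σ√T = 1.4470 − 0.2685 = 1.1785 ≈ 1.18
Pr(exercise) under Q = N(−d₂) = N(-1.18) = 0.1190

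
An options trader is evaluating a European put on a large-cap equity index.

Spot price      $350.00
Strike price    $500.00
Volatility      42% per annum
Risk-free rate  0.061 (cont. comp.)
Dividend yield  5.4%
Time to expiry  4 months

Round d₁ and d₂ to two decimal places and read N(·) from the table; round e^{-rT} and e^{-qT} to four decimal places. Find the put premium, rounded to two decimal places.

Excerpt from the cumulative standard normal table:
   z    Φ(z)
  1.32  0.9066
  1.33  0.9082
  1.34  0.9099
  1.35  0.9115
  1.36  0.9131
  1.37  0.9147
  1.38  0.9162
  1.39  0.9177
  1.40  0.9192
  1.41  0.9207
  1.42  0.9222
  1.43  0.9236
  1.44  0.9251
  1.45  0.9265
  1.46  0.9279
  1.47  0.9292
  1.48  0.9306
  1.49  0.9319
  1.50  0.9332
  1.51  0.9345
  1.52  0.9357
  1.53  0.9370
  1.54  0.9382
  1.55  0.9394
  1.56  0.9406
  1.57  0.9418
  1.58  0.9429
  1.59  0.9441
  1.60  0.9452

$149.18

σ√T = 0.42·√0.3333 = 0.2425
d₁ = [ln(350/500) + (0.061 − 0.054 + 0.42²/2)·0.3333] / 0.2425 = [-0.3567 + 0.0317] / 0.2425 = -1.3400 ≈ -1.34
d₂ = d₁ − σ√T = -1.3400 − 0.2425 = -1.5825 ≈ -1.58
exp(−qT) = exp(−0.054·0.3333) = 0.9822;  exp(−rT) = exp(−0.061·0.3333) = 0.9799
N(−d₂) = N(1.58) = 0.9429;  N(−d₁) = N(1.34) = 0.9099
P = 500·0.9799·0.9429 − 350·0.9822·0.9099 = 461.9739 − 312.7963 = 149.1775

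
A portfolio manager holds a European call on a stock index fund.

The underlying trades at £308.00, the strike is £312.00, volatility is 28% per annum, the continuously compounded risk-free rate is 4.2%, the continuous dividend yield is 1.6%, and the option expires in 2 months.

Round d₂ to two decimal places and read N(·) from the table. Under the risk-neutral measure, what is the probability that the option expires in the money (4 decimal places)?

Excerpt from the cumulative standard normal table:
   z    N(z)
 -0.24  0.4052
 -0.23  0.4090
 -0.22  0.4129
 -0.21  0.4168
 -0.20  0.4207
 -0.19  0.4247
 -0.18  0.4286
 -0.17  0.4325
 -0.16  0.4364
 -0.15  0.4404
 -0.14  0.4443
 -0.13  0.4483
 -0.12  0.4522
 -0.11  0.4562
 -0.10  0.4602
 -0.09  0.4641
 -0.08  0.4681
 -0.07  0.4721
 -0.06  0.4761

0.4483

σ√T = 0.28·√0.1667 = 0.1143
d₁ = [ln(308/312) + (0.042 − 0.016 + ½·0.28²)·0.1667] / (σ√T) = (-0.0129 + 0.0109) / 0.1143 = -0.0178 ⇒ -0.02
d₂ = -0.0178 − 0.1143 = -0.1321 ⇒ -0.13
Risk-neutral Pr[S_T > K] = N(d₂) = N(-0.13) = 0.4483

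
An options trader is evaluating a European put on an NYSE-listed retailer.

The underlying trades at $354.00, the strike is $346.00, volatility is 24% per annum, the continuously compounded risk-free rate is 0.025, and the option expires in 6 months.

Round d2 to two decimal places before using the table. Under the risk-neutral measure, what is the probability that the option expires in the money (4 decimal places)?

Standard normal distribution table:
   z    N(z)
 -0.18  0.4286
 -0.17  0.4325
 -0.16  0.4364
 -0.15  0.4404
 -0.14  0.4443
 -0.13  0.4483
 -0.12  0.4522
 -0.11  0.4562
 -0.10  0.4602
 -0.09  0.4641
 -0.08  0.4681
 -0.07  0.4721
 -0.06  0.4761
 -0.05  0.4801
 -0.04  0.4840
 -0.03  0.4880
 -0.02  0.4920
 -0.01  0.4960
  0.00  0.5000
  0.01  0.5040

T = 0.5;  σ√T = 0.1697
ln(S/K) + (r + σ²/2)T = ln(354/346) + (0.025 + 0.24²/2)·0.5 = 0.0229 + 0.0269 = 0.0498
d₁ = 0.0498 / 0.1697 = 0.2932 → 0.29
d₂ = d₁ − σ√T = 0.2932 − 0.1697 = 0.1235 → 0.12
Risk-neutral Pr[S_T < K] = N(−d₂) = N(-0.12) = 0.4522

0.4522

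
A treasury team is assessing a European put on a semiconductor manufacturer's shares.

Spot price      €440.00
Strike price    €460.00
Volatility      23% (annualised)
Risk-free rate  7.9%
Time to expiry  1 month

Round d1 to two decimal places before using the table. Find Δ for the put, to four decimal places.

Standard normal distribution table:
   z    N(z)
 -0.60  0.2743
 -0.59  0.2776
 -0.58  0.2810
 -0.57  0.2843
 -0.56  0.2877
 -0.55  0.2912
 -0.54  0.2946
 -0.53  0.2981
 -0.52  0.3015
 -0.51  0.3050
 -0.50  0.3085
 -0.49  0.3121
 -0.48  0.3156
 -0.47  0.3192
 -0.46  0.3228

T = 0.08333;  σ√T = 0.0664
d₁ = [ln(440/460) + (0.079 + 0.23²/2)·0.08333] / 0.0664 = [-0.0445 + 0.0088] / 0.0664 = -0.5372 ⇒ -0.54
N(d₁) = N(-0.54) = 0.2946
Δ_put = N(d₁) − 1 = 0.2946 − 1 = -0.7054

-0.7054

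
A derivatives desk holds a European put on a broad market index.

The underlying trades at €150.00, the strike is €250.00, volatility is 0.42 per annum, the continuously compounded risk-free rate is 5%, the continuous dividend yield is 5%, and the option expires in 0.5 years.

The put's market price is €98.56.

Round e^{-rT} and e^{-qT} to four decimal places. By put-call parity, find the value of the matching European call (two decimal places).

exp(−qT) = exp(−0.05·0.5) = 0.9753;  exp(−rT) = exp(−0.05·0.5) = 0.9753
Put-call parity: C − P = S·e^(−qT) − K·e^(−rT) = 150·0.9753 − 250·0.9753 = 146.2950 − 243.8250 = -97.5300
C = P + (C − P) = 98.56 + (-97.5300) = 1.0300

€1.03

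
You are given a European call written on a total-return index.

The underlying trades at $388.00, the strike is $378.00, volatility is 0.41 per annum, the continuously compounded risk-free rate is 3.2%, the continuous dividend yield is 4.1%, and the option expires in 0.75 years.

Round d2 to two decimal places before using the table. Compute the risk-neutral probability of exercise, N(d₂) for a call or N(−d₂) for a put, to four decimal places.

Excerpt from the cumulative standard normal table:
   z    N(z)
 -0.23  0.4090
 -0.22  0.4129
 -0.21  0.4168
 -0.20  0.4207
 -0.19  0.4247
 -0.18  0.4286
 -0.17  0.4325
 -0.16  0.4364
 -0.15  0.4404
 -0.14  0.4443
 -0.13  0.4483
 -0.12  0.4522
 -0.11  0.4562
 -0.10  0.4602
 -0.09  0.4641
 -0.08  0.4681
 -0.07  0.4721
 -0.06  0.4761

σ√T = 0.41·√0.75 = 0.3551
ln(S/K) + (r − q + σ²/2)T = ln(388/378) + (0.032 − 0.041 + 0.41²/2)·0.75 = 0.0261 + 0.0563 = 0.0824
d₁ = 0.0824 / 0.3551 = 0.2321 ⇒ 0.23
d₂ = d₁ − σ√T = 0.2321 − 0.3551 = -0.1230 ⇒ -0.12
Risk-neutral Pr[S_T > K] = N(d₂) = N(-0.12) = 0.4522

0.4522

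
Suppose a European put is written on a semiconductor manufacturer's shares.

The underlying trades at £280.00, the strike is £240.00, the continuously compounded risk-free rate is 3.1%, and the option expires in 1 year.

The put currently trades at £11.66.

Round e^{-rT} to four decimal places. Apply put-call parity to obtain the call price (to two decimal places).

exp(−rT) = exp(−0.031·1) = 0.9695
Put-call parity: C − P = S − K·e^(−rT) = 280 − 240·0.9695 = 280 − 232.6800 = 47.3200
C = P + (C − P) = 11.66 + (47.3200) = 58.9800

£58.98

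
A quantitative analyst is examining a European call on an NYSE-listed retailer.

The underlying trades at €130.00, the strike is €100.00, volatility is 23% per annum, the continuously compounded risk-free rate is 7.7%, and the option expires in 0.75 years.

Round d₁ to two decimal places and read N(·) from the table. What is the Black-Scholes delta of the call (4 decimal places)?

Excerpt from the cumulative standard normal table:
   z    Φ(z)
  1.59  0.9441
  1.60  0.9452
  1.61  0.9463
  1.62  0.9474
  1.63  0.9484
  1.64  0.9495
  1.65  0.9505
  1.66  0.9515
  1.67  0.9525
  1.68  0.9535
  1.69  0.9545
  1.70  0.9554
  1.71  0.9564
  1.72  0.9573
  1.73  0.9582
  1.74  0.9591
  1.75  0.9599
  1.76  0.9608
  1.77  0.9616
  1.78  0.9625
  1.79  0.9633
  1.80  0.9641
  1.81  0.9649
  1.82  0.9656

σ√T = 0.23·√0.75 = 0.1992
d₁ = [ln(130/100) + (0.077 + 0.23²/2)·0.75] / 0.1992 = [0.2624 + 0.0776] / 0.1992 = 1.7067 → 1.71
N(d₁) = N(1.71) = 0.9564
Δ_call = N(d₁) = 0.9564

0.9564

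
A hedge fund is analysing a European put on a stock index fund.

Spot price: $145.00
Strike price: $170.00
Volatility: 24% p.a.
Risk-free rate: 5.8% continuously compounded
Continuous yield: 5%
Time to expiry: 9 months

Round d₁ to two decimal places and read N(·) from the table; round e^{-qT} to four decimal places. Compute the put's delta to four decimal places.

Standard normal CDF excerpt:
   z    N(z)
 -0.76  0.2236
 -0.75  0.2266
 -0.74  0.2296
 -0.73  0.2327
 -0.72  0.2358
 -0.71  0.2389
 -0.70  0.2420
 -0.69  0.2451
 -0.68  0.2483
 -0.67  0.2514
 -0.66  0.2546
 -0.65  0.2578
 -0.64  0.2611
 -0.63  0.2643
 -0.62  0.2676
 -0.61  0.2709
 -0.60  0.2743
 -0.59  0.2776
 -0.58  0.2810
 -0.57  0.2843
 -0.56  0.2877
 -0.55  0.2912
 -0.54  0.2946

-0.7086

σ√T = 0.24·√0.75 = 0.2078
d₁ = [ln(145/170) + (0.058 − 0.05 + 0.24²/2)·0.75] / 0.2078 = [-0.1591 + 0.0276] / 0.2078 = -0.6325 ⇒ -0.63
N(d₁) = N(-0.63) = 0.2643
Δ_put = exp(−qT)·(N(d₁) − 1) = 0.9632·(0.2643 − 1) = -0.7086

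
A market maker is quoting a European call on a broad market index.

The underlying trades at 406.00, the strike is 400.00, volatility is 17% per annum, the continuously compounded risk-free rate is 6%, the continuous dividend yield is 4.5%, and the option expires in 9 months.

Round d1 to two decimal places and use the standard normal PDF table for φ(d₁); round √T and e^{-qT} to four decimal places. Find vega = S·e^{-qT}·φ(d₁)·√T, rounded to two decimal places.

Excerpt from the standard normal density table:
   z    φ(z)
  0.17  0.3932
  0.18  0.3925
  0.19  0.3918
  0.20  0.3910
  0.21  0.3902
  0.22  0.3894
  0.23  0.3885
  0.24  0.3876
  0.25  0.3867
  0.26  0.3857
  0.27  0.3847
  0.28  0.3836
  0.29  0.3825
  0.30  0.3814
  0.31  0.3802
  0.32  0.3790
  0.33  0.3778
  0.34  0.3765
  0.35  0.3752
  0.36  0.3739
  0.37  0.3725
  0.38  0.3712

σ√T = 0.17·√0.75 = 0.1472
d₁ = [ln(406/400) + (0.06 − 0.045 + 0.17²/2)·0.75] / 0.1472 = [0.0149 + 0.0221] / 0.1472 = 0.2512 ≈ 0.25
√T = √0.75 = 0.8660
φ(d₁) = φ(0.25) = 0.3867
e^(−qT) = e^(−0.045·0.75) = 0.9668
vega = S·e^(−qT)·φ(d₁)·√T = 406·0.9668·0.3867·0.8660 = 131.4482

131.45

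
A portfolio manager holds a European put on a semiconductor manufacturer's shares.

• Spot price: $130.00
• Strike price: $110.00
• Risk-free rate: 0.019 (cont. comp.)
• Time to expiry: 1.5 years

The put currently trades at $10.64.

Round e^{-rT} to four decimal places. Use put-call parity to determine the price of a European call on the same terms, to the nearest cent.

$33.73

exp(−rT) = exp(−0.019·1.5) = 0.9719
Put-call parity: C − P = S − K·e^(−rT) = 130 − 110·0.9719 = 130 − 106.9090 = 23.0910
C = P + (C − P) = 10.64 + (23.0910) = 33.7310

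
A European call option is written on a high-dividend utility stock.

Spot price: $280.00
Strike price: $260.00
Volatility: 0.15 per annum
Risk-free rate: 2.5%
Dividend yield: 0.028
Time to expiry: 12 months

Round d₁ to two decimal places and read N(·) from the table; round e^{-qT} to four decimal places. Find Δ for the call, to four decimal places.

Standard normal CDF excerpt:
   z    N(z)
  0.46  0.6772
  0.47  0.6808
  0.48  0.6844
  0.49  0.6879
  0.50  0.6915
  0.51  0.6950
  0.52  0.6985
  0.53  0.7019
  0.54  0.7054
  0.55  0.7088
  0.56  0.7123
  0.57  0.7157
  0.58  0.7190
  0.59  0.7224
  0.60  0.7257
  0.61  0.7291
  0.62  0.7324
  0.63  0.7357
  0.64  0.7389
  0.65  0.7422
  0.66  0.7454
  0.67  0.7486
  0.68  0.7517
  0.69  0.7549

0.6892

σ√T = 0.15 × 1.0000 = 0.1500
d₁ = [ln(280/260) + (0.025 − 0.028 + ½·0.15²)·1] / (σ√T) = (0.0741 + 0.0083) / 0.1500 = 0.5491 ⇒ 0.55
N(d₁) = N(0.55) = 0.7088
Δ_call = e^(−qT)·N(d₁) = 0.9724·0.7088 = 0.6892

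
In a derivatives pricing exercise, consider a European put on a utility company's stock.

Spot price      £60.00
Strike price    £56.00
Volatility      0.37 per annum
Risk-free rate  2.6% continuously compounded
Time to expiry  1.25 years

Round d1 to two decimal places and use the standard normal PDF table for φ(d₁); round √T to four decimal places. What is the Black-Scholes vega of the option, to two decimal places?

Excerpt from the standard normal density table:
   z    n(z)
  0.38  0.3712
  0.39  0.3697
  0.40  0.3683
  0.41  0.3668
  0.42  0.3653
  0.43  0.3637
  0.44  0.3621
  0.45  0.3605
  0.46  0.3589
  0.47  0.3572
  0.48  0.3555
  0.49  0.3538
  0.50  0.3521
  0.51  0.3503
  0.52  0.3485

σ√T = 0.37·√1.25 = 0.4137
ln(S/K) + (r + σ²/2)T = ln(60/56) + (0.026 + 0.37²/2)·1.25 = 0.0690 + 0.1181 = 0.1871
d₁ = 0.1871 / 0.4137 = 0.4522 ⇒ 0.45
√T = √1.25 = 1.1180
φ(d₁) = φ(0.45) = 0.3605
vega = S·φ(d₁)·√T = 60·0.3605·1.1180 = 24.1823

24.18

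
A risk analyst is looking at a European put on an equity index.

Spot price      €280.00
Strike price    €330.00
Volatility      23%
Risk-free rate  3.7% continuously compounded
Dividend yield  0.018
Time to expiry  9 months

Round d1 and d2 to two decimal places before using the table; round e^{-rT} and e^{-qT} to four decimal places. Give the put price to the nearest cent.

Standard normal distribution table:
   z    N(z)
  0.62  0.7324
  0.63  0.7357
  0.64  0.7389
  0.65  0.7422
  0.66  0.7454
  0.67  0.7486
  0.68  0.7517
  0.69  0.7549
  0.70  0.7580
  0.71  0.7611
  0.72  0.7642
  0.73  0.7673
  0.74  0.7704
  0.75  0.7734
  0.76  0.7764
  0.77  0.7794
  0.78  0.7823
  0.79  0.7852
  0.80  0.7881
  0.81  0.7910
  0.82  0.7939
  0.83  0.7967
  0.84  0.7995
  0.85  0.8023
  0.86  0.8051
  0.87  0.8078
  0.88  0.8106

€52.47

T = 0.75;  σ√T = 0.1992
ln(S/K) + (r − q + σ²/2)T = ln(280/330) + (0.037 − 0.018 + 0.23²/2)·0.75 = -0.1643 + 0.0341 = -0.1302
d₁ = -0.1302 / 0.1992 = -0.6537 ⇒ -0.65
d₂ = d₁ − σ√T = -0.6537 − 0.1992 = -0.8529 ⇒ -0.85
e^(−qT) = e^(−0.018·0.75) = 0.9866;  e^(−rT) = e^(−0.037·0.75) = 0.9726
N(−d₂) = N(0.85) = 0.8023;  N(−d₁) = N(0.65) = 0.7422
P = 330·0.9726·0.8023 − 280·0.9866·0.7422 = 257.5046 − 205.0313 = 52.4733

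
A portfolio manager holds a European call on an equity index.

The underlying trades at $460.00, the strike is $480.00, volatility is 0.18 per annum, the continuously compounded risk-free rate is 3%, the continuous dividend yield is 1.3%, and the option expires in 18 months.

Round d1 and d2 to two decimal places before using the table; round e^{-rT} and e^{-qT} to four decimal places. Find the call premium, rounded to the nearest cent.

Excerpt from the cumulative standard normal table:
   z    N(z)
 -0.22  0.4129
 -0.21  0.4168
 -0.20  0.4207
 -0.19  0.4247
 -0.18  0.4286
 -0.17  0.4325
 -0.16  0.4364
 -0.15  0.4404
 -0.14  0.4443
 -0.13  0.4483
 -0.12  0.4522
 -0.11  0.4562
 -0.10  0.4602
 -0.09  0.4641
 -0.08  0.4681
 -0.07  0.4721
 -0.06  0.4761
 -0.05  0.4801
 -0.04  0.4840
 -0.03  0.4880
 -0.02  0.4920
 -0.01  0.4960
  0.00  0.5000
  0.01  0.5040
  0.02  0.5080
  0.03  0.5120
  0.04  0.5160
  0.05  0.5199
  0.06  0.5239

$36.09

T = 1.5;  σ√T = 0.2205
d₁ = [ln(460/480) + (0.03 − 0.013 + 0.18²/2)·1.5] / 0.2205 = [-0.0426 + 0.0498] / 0.2205 = 0.0328 → 0.03
d₂ = d₁ − σ√T = 0.0328 − 0.2205 = -0.1876 → -0.19
e^(−qT) = e^(−0.013·1.5) = 0.9807;  e^(−rT) = e^(−0.03·1.5) = 0.9560
C = 460·0.9807·N(0.03) − 480·0.9560·N(-0.19) = 460·0.9807·0.5120 − 480·0.9560·0.4247 = 230.9745 − 194.8863 = 36.0881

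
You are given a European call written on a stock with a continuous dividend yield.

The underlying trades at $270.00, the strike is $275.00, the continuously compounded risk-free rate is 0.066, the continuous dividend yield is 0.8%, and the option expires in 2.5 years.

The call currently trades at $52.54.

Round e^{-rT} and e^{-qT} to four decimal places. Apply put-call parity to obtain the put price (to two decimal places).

exp(−qT) = exp(−0.008·2.5) = 0.9802;  exp(−rT) = exp(−0.066·2.5) = 0.8479
Put-call parity: C − P = S·e^(−qT) − K·e^(−rT) = 270·0.9802 − 275·0.8479 = 264.6540 − 233.1725 = 31.4815
P = C − (C − P) = 52.54 − (31.4815) = 21.0585

$21.06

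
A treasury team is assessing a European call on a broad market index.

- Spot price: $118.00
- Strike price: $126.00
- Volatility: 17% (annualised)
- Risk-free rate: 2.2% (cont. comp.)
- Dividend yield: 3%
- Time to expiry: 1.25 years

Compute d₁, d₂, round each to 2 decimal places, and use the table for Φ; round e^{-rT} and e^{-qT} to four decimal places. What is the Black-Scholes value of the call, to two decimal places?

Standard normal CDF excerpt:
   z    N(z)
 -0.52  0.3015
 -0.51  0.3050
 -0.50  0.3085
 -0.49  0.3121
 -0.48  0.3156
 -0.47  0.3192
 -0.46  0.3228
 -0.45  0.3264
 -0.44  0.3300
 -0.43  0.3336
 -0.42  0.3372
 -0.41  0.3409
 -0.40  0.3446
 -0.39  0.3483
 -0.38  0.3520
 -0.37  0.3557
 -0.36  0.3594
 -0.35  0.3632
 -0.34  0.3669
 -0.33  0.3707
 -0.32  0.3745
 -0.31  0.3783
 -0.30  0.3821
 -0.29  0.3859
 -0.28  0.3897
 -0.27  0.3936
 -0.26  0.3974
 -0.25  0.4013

$5.17

σ√T = 0.17·√1.25 = 0.1901
d₁ = [ln(118/126) + (0.022 − 0.03 + 0.17²/2)·1.25] / 0.1901 = [-0.0656 + 0.0081] / 0.1901 = -0.3027 ⇒ -0.30
d₂ = d₁ − σ√T = -0.3027 − 0.1901 = -0.4928 ⇒ -0.49
e^(−qT) = e^(−0.03·1.25) = 0.9632;  e^(−rT) = e^(−0.022·1.25) = 0.9729
N(d₁) = N(-0.30) = 0.3821;  N(d₂) = N(-0.49) = 0.3121
C = 118·0.9632·0.3821 − 126·0.9729·0.3121 = 43.4286 − 38.2589 = 5.1697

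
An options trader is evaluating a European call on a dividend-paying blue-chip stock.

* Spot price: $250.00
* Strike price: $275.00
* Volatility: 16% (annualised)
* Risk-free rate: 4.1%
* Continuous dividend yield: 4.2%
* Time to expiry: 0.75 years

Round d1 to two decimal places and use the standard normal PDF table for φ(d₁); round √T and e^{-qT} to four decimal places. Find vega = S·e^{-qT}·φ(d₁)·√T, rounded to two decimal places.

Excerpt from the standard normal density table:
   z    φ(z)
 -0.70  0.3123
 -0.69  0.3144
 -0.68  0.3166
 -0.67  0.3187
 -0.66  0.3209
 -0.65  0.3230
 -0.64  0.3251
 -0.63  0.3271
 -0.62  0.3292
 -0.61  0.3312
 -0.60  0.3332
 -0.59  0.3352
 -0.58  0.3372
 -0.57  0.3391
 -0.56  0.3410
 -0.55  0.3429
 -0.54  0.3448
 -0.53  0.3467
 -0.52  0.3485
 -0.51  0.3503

69.06

T = 0.75;  σ√T = 0.1386
d₁ = [ln(250/275) + (0.041 − 0.042 + ½·0.16²)·0.75] / (σ√T) = (-0.0953 + 0.0089) / 0.1386 = -0.6240 ⇒ -0.62
√T = √0.75 = 0.8660
φ(d₁) = φ(-0.62) = 0.3292
e^(−qT) = e^(−0.042·0.75) = 0.9690
vega = S·e^(−qT)·φ(d₁)·√T = 250·0.9690·0.3292·0.8660 = 69.0624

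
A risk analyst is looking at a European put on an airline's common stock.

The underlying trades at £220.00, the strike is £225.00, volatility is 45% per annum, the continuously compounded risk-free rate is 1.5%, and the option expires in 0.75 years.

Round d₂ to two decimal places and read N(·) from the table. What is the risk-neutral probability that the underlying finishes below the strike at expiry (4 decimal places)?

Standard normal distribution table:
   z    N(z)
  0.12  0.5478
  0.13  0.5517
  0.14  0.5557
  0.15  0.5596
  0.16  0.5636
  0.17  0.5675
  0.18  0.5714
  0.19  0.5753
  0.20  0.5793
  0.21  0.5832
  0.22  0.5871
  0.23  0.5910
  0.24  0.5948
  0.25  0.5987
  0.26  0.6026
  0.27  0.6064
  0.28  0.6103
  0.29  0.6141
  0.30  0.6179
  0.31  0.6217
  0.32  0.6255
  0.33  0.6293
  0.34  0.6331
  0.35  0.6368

0.5871

σ√T = 0.45 × 0.8660 = 0.3897
ln(S/K) + (r + σ²/2)T = ln(220/225) + (0.015 + 0.45²/2)·0.75 = -0.0225 + 0.0872 = 0.0647
d₁ = 0.0647 / 0.3897 = 0.1661 which rounds to 0.17
d₂ = d₁ − σ√T = 0.1661 − 0.3897 = -0.2237 which rounds to -0.22
Pr(exercise) under Q = N(−d₂) = N(0.22) = 0.5871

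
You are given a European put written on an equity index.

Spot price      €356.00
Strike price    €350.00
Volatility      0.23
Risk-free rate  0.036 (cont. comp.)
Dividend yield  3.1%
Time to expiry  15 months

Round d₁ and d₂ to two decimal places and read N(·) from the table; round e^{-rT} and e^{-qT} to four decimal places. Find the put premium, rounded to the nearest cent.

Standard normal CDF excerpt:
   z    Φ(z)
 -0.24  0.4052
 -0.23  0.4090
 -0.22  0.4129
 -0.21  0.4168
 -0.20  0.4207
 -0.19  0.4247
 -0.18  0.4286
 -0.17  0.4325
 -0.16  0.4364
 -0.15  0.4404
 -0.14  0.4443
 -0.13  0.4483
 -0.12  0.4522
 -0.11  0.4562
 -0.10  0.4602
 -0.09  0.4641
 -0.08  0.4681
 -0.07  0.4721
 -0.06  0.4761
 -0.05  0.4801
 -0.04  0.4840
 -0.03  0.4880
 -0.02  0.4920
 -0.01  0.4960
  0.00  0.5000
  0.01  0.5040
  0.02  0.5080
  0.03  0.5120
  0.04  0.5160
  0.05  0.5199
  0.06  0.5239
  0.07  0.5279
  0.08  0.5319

T = 1.25;  σ√T = 0.2571
ln(S/K) + (r − q + σ²/2)T = ln(356/350) + (0.036 − 0.031 + 0.23²/2)·1.25 = 0.0170 + 0.0393 = 0.0563
d₁ = 0.0563 / 0.2571 = 0.2190 ⇒ 0.22
d₂ = d₁ − σ√T = 0.2190 − 0.2571 = -0.0382 ⇒ -0.04
e^(−qT) = e^(−0.031·1.25) = 0.9620;  e^(−rT) = e^(−0.036·1.25) = 0.9560
P = 350·0.9560·N(0.04) − 356·0.9620·N(-0.22) = 350·0.9560·0.5160 − 356·0.9620·0.4129 = 172.6536 − 141.4067 = 31.2469

€31.25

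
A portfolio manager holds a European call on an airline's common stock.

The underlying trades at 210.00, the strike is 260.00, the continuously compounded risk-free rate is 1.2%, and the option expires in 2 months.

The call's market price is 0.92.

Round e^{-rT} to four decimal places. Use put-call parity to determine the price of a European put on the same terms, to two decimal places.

exp(−rT) = exp(−0.012·0.1667) = 0.9980
Put-call parity: C − P = S − K·e^(−rT) = 210 − 260·0.9980 = 210 − 259.4800 = -49.4800
P = C − (C − P) = 0.92 − (-49.4800) = 50.4000

50.40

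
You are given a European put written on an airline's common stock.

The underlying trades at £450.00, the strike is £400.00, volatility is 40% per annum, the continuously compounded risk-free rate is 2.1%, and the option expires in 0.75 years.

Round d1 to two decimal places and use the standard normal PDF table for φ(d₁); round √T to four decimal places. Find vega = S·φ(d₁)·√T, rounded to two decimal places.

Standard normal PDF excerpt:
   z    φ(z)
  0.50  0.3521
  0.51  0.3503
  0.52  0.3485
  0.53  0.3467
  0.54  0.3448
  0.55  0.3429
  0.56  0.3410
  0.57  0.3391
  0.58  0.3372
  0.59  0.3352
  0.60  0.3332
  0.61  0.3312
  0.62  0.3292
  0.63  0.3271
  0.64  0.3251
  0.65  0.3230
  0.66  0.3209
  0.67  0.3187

132.89

T = 0.75;  σ√T = 0.3464
d₁ = [ln(450/400) + (0.021 + ½·0.4²)·0.75] / (σ√T) = (0.1178 + 0.0758) / 0.3464 = 0.5587 which rounds to 0.56
√T = √0.75 = 0.8660
φ(d₁) = φ(0.56) = 0.3410
vega = S·φ(d₁)·√T = 450·0.3410·0.8660 = 132.8877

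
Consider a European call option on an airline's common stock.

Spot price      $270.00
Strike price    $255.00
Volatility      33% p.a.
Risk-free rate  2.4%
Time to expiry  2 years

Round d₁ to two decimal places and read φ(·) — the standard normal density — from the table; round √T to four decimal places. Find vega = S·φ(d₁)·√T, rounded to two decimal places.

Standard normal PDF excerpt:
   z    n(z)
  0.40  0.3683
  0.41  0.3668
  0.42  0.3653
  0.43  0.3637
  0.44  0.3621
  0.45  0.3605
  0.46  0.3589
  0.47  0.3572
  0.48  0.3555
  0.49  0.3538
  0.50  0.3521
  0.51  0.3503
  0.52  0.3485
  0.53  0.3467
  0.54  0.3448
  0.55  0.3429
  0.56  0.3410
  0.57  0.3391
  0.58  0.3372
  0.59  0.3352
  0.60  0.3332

137.04

σ√T = 0.33 × 1.4142 = 0.4667
d₁ = [ln(270/255) + (0.024 + 0.33²/2)·2] / 0.4667 = [0.0572 + 0.1569] / 0.4667 = 0.4587 → 0.46
√T = √2 = 1.4142
φ(d₁) = φ(0.46) = 0.3589
vega = S·φ(d₁)·√T = 270·0.3589·1.4142 = 137.0402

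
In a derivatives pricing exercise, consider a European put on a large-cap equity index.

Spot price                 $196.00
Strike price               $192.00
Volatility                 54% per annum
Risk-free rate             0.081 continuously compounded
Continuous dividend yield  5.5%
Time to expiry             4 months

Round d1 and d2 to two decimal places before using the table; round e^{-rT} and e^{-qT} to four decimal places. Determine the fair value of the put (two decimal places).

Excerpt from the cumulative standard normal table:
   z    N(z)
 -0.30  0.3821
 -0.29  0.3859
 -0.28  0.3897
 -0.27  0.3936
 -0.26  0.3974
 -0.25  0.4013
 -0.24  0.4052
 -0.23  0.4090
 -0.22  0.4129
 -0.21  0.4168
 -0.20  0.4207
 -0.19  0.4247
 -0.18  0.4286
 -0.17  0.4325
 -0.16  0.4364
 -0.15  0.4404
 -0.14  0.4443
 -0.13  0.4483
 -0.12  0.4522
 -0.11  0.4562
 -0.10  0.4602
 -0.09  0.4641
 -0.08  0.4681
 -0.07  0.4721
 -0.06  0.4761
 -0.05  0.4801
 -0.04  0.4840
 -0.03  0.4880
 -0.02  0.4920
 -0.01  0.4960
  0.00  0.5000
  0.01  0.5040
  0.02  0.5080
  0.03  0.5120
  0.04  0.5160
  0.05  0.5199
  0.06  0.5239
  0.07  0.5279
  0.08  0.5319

σ√T = 0.54·√0.3333 = 0.3118
ln(S/K) + (r − q + σ²/2)T = ln(196/192) + (0.081 − 0.055 + 0.54²/2)·0.3333 = 0.0206 + 0.0573 = 0.0779
d₁ = 0.0779 / 0.3118 = 0.2498 → 0.25
d₂ = d₁ − σ√T = 0.2498 − 0.3118 = -0.0619 → -0.06
exp(−qT) = exp(−0.055·0.3333) = 0.9818;  exp(−rT) = exp(−0.081·0.3333) = 0.9734
N(−d₂) = N(0.06) = 0.5239;  N(−d₁) = N(-0.25) = 0.4013
P = 192·0.9734·0.5239 − 196·0.9818·0.4013 = 97.9131 − 77.2233 = 20.6899

$20.69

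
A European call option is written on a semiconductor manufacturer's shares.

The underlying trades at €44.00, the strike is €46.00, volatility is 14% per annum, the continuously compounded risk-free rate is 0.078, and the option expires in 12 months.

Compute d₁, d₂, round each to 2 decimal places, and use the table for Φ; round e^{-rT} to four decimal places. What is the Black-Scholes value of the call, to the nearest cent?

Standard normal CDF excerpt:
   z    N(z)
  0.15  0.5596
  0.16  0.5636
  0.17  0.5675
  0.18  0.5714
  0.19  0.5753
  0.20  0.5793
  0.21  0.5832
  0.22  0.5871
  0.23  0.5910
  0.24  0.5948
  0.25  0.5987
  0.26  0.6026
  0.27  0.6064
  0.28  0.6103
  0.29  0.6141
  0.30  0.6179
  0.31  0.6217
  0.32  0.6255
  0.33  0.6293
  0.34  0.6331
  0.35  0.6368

€3.21

σ√T = 0.14 × 1.0000 = 0.1400
d₁ = [ln(44/46) + (0.078 + 0.14²/2)·1] / 0.1400 = [-0.0445 + 0.0878] / 0.1400 = 0.3096 which rounds to 0.31
d₂ = d₁ − σ√T = 0.3096 − 0.1400 = 0.1696 which rounds to 0.17
exp(−rT) = exp(−0.078·1) = 0.9250
N(d₁) = N(0.31) = 0.6217;  N(d₂) = N(0.17) = 0.5675
C = 44·0.6217 − 46·0.9250·0.5675 = 27.3548 − 24.1471 = 3.2077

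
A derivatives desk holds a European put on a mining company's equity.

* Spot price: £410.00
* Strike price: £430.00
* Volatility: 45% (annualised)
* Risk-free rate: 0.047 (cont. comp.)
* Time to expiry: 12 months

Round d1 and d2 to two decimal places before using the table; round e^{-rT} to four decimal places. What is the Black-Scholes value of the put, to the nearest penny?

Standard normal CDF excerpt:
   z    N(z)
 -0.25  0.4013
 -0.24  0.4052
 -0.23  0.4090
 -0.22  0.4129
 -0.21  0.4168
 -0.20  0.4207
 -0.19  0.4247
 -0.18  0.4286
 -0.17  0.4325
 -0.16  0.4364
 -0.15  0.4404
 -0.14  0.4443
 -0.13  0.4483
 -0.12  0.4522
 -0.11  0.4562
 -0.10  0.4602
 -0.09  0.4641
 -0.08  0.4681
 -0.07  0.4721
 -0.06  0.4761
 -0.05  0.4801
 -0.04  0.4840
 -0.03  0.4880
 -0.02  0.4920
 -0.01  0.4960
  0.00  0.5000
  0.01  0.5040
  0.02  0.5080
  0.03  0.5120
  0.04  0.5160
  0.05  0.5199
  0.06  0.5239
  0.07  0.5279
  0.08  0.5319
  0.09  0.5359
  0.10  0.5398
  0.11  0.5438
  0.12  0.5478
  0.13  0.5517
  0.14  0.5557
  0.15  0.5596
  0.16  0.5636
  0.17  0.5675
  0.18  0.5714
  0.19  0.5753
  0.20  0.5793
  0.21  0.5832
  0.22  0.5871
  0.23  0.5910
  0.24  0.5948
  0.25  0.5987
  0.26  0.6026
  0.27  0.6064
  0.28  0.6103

£73.18

σ√T = 0.45·√1 = 0.4500
ln(S/K) + (r + σ²/2)T = ln(410/430) + (0.047 + 0.45²/2)·1 = -0.0476 + 0.1482 = 0.1006
d₁ = 0.1006 / 0.4500 = 0.2236 which rounds to 0.22
d₂ = d₁ − σ√T = 0.2236 − 0.4500 = -0.2264 which rounds to -0.23
exp(−rT) = exp(−0.047·1) = 0.9541
N(−d₂) = N(0.23) = 0.5910;  N(−d₁) = N(-0.22) = 0.4129
P = 430·0.9541·0.5910 − 410·0.4129 = 242.4654 − 169.2890 = 73.1764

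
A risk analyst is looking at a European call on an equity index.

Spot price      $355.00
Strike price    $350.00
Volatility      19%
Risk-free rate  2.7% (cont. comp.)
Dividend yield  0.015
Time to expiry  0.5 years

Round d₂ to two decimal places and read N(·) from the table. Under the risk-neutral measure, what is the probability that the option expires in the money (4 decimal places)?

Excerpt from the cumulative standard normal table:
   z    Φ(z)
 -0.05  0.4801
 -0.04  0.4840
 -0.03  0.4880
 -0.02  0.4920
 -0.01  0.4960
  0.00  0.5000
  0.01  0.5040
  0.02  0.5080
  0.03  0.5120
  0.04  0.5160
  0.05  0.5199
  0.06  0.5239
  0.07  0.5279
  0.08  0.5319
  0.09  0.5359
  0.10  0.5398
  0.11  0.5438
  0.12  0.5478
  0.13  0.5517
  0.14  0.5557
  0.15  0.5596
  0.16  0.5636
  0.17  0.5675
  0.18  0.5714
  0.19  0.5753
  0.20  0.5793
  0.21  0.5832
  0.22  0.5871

σ√T = 0.19·√0.5 = 0.1344
d₁ = [ln(355/350) + (0.027 − 0.015 + 0.19²/2)·0.5] / 0.1344 = [0.0142 + 0.0150] / 0.1344 = 0.2174 ≈ 0.22
d₂ = d₁ − σ√T = 0.2174 − 0.1344 = 0.0831 ≈ 0.08
Pr(exercise) under Q = N(d₂) = 0.5319

0.5319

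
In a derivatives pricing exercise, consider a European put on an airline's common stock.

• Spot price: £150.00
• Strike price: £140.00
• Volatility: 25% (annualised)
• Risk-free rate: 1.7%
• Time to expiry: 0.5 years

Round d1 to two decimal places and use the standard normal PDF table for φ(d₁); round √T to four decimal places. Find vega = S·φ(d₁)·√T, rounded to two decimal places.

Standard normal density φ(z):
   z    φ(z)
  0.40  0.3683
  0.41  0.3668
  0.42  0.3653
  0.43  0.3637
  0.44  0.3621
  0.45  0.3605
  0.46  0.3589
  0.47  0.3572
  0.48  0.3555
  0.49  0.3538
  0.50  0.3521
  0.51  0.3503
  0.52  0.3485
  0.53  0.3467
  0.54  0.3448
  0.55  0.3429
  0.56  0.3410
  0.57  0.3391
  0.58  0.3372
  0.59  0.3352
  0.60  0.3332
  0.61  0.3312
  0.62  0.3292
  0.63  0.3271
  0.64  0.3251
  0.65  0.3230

36.77

σ√T = 0.25·√0.5 = 0.1768
ln(S/K) + (r + σ²/2)T = ln(150/140) + (0.017 + 0.25²/2)·0.5 = 0.0690 + 0.0241 = 0.0931
d₁ = 0.0931 / 0.1768 = 0.5268 → 0.53
√T = √0.5 = 0.7071
φ(d₁) = φ(0.53) = 0.3467
vega = S·φ(d₁)·√T = 150·0.3467·0.7071 = 36.7727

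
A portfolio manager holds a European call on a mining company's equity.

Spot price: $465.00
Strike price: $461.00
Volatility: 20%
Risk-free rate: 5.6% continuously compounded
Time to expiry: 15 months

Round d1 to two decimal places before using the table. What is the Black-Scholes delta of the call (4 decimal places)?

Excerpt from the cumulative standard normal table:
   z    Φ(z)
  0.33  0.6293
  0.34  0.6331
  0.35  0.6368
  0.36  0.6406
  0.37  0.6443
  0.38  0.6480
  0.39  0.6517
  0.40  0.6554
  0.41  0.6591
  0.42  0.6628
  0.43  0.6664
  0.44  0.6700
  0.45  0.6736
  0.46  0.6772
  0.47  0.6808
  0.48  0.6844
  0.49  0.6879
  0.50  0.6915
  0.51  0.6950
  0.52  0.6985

σ√T = 0.2·√1.25 = 0.2236
d₁ = [ln(465/461) + (0.056 + ½·0.2²)·1.25] / (σ√T) = (0.0086 + 0.0950) / 0.2236 = 0.4635 ⇒ 0.46
N(d₁) = N(0.46) = 0.6772
Δ_call = N(d₁) = 0.6772

0.6772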